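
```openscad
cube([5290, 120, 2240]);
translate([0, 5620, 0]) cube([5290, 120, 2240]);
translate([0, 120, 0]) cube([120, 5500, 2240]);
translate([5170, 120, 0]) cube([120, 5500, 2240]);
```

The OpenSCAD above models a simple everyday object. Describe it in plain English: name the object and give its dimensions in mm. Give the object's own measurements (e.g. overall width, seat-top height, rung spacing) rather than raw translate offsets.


The wall frame of a small rectangular building: four walls, each 2240 mm tall and 120 mm thick, enclosing a footprint 5290 mm (x) by 5740 mm (y) outside-to-outside, with no floor or roof. The front and back walls (the −y and +y sides) span the full width; the two side walls fit between them.


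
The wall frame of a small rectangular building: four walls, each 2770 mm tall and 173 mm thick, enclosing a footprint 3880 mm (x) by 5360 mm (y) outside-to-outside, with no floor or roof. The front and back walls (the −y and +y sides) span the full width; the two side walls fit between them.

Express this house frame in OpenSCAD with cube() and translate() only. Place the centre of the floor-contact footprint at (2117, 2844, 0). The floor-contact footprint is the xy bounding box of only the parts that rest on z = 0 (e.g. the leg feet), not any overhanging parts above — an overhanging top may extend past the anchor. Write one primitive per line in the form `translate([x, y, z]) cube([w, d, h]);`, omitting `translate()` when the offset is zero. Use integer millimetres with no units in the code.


translate([177, 164, 0]) cube([3880, 173, 2770]);
translate([177, 5351, 0]) cube([3880, 173, 2770]);
translate([177, 337, 0]) cube([173, 5014, 2770]);
translate([3884, 337, 0]) cube([173, 5014, 2770]);


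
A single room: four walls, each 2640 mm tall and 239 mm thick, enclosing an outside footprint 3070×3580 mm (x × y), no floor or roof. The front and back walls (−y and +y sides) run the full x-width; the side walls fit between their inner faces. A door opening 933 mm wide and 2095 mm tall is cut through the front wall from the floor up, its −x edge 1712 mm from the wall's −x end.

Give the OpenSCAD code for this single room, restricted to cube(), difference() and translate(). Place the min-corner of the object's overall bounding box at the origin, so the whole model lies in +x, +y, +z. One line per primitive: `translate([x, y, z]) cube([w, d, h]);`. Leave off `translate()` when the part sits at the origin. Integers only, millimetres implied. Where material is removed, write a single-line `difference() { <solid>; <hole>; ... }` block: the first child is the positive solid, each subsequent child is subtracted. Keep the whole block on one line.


difference() { cube([3070, 239, 2640]); translate([1712, 0, 0]) cube([933, 239, 2095]); }
translate([0, 3341, 0]) cube([3070, 239, 2640]);
translate([0, 239, 0]) cube([239, 3102, 2640]);
translate([2831, 239, 0]) cube([239, 3102, 2640]);


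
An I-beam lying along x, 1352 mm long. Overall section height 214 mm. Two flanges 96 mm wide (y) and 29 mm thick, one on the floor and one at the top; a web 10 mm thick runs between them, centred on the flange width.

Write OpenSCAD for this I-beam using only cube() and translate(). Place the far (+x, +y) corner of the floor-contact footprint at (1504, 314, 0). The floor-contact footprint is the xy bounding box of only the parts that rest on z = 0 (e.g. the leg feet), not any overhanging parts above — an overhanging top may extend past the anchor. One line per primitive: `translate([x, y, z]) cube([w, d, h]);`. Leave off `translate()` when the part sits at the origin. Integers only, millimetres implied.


translate([152, 218, 0]) cube([1352, 96, 29]);
translate([152, 261, 29]) cube([1352, 10, 156]);
translate([152, 218, 185]) cube([1352, 96, 29]);


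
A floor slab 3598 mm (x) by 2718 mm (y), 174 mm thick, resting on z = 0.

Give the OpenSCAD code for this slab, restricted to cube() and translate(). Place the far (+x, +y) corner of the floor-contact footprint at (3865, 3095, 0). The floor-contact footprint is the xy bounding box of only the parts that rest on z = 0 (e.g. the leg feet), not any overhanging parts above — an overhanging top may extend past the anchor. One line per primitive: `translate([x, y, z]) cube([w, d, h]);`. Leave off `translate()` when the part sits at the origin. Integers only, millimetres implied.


translate([267, 377, 0]) cube([3598, 2718, 174]);


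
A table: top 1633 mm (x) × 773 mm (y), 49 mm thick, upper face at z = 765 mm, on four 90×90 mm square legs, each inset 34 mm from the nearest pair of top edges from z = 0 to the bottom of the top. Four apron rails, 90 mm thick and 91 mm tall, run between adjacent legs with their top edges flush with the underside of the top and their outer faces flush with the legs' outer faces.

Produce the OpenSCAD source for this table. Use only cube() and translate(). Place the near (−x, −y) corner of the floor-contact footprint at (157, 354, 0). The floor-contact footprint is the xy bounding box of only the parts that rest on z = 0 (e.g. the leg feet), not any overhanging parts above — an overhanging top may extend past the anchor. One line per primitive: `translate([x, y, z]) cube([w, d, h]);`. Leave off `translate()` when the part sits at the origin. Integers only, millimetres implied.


translate([123, 320, 716]) cube([1633, 773, 49]);
translate([157, 354, 0]) cube([90, 90, 716]);
translate([1632, 354, 0]) cube([90, 90, 716]);
translate([157, 969, 0]) cube([90, 90, 716]);
translate([1632, 969, 0]) cube([90, 90, 716]);
translate([247, 354, 625]) cube([1385, 90, 91]);
translate([247, 969, 625]) cube([1385, 90, 91]);
translate([157, 444, 625]) cube([90, 525, 91]);
translate([1632, 444, 625]) cube([90, 525, 91]);


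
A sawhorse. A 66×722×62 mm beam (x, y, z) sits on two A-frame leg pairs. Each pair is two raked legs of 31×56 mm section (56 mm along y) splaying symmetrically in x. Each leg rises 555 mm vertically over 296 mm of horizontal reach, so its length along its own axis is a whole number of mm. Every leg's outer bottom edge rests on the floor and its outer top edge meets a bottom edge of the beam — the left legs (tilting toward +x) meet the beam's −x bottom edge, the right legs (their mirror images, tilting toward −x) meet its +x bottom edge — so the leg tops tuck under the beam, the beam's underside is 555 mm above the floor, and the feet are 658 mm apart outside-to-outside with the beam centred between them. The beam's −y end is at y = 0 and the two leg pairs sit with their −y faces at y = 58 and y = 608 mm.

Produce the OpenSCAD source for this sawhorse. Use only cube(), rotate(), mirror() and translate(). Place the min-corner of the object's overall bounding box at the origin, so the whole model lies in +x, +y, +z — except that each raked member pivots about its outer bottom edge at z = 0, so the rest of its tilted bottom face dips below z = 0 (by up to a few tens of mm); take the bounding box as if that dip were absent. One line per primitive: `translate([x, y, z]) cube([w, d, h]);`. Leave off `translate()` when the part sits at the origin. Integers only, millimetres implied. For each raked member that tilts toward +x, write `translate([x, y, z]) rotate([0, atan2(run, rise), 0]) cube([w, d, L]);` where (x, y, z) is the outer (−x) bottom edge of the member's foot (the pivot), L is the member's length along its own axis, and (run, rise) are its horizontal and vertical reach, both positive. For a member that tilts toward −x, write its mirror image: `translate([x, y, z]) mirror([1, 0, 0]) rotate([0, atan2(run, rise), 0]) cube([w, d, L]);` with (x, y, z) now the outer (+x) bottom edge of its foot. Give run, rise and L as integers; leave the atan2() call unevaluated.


translate([296, 0, 555]) cube([66, 722, 62]);
translate([0, 58, 0]) rotate([0, atan2(296, 555), 0]) cube([31, 56, 629]);
translate([658, 58, 0]) mirror([1, 0, 0]) rotate([0, atan2(296, 555), 0]) cube([31, 56, 629]);
translate([0, 608, 0]) rotate([0, atan2(296, 555), 0]) cube([31, 56, 629]);
translate([658, 608, 0]) mirror([1, 0, 0]) rotate([0, atan2(296, 555), 0]) cube([31, 56, 629]);


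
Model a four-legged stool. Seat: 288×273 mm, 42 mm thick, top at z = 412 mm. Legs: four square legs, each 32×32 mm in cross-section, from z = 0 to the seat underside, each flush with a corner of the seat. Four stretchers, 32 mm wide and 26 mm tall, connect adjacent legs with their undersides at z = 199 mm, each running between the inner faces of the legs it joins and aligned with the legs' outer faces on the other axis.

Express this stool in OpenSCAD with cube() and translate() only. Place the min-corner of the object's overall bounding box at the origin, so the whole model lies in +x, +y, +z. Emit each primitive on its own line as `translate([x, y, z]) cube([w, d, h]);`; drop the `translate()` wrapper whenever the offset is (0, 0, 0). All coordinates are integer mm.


// leg_h = 412 - 42 = 370
// stretcher span = 288 - 2*32 = 224
translate([0, 0, 370]) cube([288, 273, 42]);
cube([32, 32, 370]);
translate([256, 0, 0]) cube([32, 32, 370]);
translate([0, 241, 0]) cube([32, 32, 370]);
translate([256, 241, 0]) cube([32, 32, 370]);
translate([32, 0, 199]) cube([224, 32, 26]);
translate([32, 241, 199]) cube([224, 32, 26]);
translate([0, 32, 199]) cube([32, 209, 26]);
translate([256, 32, 199]) cube([32, 209, 26]);


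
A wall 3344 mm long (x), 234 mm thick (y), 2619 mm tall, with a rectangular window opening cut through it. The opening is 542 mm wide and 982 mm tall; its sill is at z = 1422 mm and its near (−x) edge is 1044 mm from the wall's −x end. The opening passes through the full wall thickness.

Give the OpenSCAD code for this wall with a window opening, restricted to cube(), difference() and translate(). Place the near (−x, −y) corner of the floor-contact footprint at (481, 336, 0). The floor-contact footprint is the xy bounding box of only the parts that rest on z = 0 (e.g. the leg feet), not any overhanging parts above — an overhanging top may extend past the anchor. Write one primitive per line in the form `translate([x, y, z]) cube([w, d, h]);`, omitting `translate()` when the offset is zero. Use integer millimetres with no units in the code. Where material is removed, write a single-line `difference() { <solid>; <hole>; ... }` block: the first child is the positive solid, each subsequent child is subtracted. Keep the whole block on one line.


difference() { translate([481, 336, 0]) cube([3344, 234, 2619]); translate([1525, 336, 1422]) cube([542, 234, 982]); }


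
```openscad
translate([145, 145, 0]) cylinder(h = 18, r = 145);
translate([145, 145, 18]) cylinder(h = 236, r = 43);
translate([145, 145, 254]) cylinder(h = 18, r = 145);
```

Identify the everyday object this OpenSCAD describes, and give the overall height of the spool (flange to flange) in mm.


A spool. The overall height is 272 mm.

Three coaxial cylinders, large–small–large — a spool. Two 18 mm flanges and a 236 mm core give 18 + 236 + 18 = 272 mm.


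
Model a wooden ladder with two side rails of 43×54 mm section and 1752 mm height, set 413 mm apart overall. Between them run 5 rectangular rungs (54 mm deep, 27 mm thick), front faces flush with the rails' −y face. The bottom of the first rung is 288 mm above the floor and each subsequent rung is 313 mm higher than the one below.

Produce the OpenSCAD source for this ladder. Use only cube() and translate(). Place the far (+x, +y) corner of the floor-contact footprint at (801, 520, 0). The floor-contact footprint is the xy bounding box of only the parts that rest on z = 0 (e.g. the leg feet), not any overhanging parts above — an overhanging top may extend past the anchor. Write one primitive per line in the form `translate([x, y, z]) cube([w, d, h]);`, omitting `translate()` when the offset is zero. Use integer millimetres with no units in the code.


translate([388, 466, 0]) cube([43, 54, 1752]);
translate([758, 466, 0]) cube([43, 54, 1752]);
translate([431, 466, 288]) cube([327, 54, 27]);
translate([431, 466, 601]) cube([327, 54, 27]);
translate([431, 466, 914]) cube([327, 54, 27]);
translate([431, 466, 1227]) cube([327, 54, 27]);
translate([431, 466, 1540]) cube([327, 54, 27]);


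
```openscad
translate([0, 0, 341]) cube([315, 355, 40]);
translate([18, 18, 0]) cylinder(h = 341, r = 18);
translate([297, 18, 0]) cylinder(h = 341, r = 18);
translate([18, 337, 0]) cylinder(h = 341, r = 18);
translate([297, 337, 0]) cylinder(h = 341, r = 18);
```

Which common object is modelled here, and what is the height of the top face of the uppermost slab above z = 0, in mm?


A stool. The seat height is 381 mm.

A 315×355×40 slab at z = 341 on four corner cylinders — a stool. The seat top is 341 + 40 = 381 mm.


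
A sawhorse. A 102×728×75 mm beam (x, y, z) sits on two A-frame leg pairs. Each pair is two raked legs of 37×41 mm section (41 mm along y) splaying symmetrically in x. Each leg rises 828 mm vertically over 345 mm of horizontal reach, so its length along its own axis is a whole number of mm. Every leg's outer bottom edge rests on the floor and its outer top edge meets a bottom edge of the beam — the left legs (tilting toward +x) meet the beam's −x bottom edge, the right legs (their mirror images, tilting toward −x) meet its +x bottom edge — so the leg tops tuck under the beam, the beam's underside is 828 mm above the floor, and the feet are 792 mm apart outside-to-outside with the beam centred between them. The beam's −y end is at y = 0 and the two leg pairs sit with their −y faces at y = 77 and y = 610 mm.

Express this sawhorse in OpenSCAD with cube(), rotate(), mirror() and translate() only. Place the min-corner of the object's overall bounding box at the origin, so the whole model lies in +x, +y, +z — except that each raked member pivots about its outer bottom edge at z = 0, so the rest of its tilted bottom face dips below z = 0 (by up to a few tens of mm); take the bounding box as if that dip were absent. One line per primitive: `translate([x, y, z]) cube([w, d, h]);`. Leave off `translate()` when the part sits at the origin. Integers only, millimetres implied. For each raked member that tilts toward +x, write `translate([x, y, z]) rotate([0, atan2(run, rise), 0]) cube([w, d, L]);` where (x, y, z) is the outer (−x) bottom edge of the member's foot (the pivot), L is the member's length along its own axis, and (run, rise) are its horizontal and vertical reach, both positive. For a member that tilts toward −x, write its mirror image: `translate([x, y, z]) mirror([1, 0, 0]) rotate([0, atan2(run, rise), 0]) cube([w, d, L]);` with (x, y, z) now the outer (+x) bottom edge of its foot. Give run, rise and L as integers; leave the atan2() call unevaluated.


translate([345, 0, 828]) cube([102, 728, 75]);
translate([0, 77, 0]) rotate([0, atan2(345, 828), 0]) cube([37, 41, 897]);
translate([792, 77, 0]) mirror([1, 0, 0]) rotate([0, atan2(345, 828), 0]) cube([37, 41, 897]);
translate([0, 610, 0]) rotate([0, atan2(345, 828), 0]) cube([37, 41, 897]);
translate([792, 610, 0]) mirror([1, 0, 0]) rotate([0, atan2(345, 828), 0]) cube([37, 41, 897]);


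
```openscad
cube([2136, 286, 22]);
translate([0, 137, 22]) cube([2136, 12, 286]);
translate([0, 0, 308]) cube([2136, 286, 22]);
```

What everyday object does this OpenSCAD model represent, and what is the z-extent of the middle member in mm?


An I-beam. The web height is 286 mm.

Two wide flanges with a thin centred web — an I-beam. Overall 330 mm minus two 22 mm flanges gives a web of 330 − 2·22 = 286 mm.


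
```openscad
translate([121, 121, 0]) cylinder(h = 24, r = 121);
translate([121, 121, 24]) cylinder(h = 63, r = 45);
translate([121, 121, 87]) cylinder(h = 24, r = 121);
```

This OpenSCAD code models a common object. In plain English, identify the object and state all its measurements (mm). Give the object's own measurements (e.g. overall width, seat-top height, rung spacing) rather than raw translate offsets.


A spool: two coaxial disc flanges of radius 121 mm and thickness 24 mm, joined by a core cylinder of radius 45 mm and height 63 mm. The lower flange rests on z = 0 and the three cylinders share a vertical axis.


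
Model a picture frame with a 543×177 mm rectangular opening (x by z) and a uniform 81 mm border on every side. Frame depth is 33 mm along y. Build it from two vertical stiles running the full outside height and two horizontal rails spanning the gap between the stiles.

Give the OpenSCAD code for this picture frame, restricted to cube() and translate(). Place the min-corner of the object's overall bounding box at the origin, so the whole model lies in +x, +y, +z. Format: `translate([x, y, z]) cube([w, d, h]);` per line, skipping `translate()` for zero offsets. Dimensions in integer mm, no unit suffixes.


cube([81, 33, 339]);
translate([624, 0, 0]) cube([81, 33, 339]);
translate([81, 0, 0]) cube([543, 33, 81]);
translate([81, 0, 258]) cube([543, 33, 81]);


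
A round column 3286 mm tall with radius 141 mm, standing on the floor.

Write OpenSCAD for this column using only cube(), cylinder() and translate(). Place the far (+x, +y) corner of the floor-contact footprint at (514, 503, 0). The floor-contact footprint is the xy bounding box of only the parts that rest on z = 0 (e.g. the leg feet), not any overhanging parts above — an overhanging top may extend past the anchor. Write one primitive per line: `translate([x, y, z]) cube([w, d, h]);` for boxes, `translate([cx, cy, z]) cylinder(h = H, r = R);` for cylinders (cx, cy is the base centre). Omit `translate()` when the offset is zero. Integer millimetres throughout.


translate([373, 362, 0]) cylinder(h = 3286, r = 141);


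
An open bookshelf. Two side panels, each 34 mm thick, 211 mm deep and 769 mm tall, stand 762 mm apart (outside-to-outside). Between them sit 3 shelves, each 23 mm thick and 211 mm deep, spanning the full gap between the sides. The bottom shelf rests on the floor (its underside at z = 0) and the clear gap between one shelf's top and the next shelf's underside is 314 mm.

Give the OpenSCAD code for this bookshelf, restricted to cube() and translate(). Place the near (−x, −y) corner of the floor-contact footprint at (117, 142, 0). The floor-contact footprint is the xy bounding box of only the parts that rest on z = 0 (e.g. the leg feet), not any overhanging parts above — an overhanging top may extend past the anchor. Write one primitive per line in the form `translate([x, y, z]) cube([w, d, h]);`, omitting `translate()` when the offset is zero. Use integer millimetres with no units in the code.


translate([117, 142, 0]) cube([34, 211, 769]);
translate([845, 142, 0]) cube([34, 211, 769]);
translate([151, 142, 0]) cube([694, 211, 23]);
translate([151, 142, 337]) cube([694, 211, 23]);
translate([151, 142, 674]) cube([694, 211, 23]);


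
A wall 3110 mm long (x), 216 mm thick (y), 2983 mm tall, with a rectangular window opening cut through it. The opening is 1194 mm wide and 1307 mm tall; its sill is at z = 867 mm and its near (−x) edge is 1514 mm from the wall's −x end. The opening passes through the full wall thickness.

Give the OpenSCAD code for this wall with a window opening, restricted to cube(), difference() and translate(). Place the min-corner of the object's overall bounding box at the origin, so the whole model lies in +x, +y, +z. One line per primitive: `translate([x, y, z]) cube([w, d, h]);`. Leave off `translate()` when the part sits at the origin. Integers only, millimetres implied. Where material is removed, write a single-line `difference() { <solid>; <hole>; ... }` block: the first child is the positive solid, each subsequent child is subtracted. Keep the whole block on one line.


difference() { cube([3110, 216, 2983]); translate([1514, 0, 867]) cube([1194, 216, 1307]); }


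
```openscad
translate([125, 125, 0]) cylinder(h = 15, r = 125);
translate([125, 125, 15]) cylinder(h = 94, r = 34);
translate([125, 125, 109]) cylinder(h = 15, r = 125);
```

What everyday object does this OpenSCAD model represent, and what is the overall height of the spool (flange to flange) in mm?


A spool. The overall height is 124 mm.

Three coaxial cylinders, large–small–large — a spool. Two 15 mm flanges and a 94 mm core give 15 + 94 + 15 = 124 mm.


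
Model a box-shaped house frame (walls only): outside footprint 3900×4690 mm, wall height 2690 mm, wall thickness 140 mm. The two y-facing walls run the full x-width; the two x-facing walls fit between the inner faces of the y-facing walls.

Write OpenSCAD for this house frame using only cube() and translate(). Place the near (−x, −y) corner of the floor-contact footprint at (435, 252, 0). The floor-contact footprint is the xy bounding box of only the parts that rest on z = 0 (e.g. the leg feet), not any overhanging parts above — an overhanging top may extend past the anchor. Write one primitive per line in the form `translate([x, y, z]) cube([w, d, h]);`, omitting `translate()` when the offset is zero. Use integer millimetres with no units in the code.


translate([435, 252, 0]) cube([3900, 140, 2690]);
translate([435, 4802, 0]) cube([3900, 140, 2690]);
translate([435, 392, 0]) cube([140, 4410, 2690]);
translate([4195, 392, 0]) cube([140, 4410, 2690]);


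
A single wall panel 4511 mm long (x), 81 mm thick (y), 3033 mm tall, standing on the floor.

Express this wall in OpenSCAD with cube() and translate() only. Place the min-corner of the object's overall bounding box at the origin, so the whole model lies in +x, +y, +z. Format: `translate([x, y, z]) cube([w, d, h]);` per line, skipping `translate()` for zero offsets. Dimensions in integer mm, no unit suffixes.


cube([4511, 81, 3033]);


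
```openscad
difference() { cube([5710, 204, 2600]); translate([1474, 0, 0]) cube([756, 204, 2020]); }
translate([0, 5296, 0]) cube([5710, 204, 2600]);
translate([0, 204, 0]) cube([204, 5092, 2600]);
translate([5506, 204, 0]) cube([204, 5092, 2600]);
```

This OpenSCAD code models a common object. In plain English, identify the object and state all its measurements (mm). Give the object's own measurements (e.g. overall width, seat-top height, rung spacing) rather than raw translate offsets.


A single room: four walls, each 2600 mm tall and 204 mm thick, enclosing an outside footprint 5710×5500 mm (x × y), no floor or roof. The front and back walls (−y and +y sides) run the full x-width; the side walls fit between their inner faces. A door opening 756 mm wide and 2020 mm tall is cut through the front wall from the floor up, its −x edge 1474 mm from the wall's −x end.


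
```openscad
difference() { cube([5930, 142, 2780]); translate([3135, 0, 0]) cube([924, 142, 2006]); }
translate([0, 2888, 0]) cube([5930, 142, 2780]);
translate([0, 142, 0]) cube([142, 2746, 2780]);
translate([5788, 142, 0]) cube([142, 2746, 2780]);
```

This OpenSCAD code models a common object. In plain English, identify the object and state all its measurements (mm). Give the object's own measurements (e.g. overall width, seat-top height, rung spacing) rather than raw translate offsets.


A single room: four walls, each 2780 mm tall and 142 mm thick, enclosing an outside footprint 5930×3030 mm (x × y), no floor or roof. The front and back walls (−y and +y sides) run the full x-width; the side walls fit between their inner faces. A door opening 924 mm wide and 2006 mm tall is cut through the front wall from the floor up, its −x edge 3135 mm from the wall's −x end.


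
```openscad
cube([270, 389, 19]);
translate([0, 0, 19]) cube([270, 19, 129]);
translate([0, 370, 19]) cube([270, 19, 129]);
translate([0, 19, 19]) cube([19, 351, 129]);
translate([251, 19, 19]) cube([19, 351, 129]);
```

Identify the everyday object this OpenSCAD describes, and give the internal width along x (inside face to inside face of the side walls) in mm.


An open box. The internal width is 232 mm.

A 270×389 base slab with four walls standing on it — an open box. The base is 270 mm wide and the walls are 19 mm thick, so the internal width is 270 − 2 × 19 = 232 mm.


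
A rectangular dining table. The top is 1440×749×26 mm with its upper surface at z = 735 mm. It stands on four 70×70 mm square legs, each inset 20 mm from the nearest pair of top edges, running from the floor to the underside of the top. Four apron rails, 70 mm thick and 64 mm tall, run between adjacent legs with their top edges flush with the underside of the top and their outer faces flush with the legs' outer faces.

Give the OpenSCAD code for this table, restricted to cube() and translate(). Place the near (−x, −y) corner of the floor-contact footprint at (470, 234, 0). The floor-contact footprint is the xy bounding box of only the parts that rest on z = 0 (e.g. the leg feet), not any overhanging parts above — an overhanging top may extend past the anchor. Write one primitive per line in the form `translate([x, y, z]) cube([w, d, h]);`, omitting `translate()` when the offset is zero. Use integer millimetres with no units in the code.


translate([450, 214, 709]) cube([1440, 749, 26]);
translate([470, 234, 0]) cube([70, 70, 709]);
translate([1800, 234, 0]) cube([70, 70, 709]);
translate([470, 873, 0]) cube([70, 70, 709]);
translate([1800, 873, 0]) cube([70, 70, 709]);
translate([540, 234, 645]) cube([1260, 70, 64]);
translate([540, 873, 645]) cube([1260, 70, 64]);
translate([470, 304, 645]) cube([70, 569, 64]);
translate([1800, 304, 645]) cube([70, 569, 64]);


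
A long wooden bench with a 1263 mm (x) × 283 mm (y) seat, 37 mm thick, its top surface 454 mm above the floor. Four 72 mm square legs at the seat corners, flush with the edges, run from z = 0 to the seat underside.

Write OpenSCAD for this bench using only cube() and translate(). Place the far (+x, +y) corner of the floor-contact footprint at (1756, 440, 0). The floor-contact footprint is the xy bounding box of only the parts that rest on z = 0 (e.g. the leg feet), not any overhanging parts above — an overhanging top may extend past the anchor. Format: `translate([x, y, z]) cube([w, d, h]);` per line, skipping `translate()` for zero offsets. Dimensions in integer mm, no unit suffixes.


translate([493, 157, 417]) cube([1263, 283, 37]);
translate([493, 157, 0]) cube([72, 72, 417]);
translate([493, 368, 0]) cube([72, 72, 417]);
translate([1684, 157, 0]) cube([72, 72, 417]);
translate([1684, 368, 0]) cube([72, 72, 417]);


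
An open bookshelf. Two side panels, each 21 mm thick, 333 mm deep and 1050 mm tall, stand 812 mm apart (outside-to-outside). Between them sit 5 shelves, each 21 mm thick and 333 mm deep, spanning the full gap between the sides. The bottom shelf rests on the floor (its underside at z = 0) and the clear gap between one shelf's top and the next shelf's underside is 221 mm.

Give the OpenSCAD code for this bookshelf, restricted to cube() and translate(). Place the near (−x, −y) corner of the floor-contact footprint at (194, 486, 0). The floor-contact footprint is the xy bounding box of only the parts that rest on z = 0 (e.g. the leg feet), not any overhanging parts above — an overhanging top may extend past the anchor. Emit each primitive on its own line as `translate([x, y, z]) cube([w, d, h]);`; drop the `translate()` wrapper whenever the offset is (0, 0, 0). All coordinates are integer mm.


translate([194, 486, 0]) cube([21, 333, 1050]);
translate([985, 486, 0]) cube([21, 333, 1050]);
translate([215, 486, 0]) cube([770, 333, 21]);
translate([215, 486, 242]) cube([770, 333, 21]);
translate([215, 486, 484]) cube([770, 333, 21]);
translate([215, 486, 726]) cube([770, 333, 21]);
translate([215, 486, 968]) cube([770, 333, 21]);


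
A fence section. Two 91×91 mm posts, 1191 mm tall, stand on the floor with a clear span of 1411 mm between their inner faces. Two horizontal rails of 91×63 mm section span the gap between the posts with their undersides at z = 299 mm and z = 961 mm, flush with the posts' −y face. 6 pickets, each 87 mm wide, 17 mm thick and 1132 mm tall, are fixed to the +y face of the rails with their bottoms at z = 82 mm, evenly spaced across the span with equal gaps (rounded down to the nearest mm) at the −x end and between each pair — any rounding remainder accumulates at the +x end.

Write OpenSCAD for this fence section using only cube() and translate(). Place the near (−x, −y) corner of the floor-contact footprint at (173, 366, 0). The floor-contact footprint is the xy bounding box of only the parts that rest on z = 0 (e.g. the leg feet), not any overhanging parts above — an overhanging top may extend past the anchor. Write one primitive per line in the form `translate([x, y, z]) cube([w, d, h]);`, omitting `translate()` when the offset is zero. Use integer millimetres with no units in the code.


translate([173, 366, 0]) cube([91, 91, 1191]);
translate([1675, 366, 0]) cube([91, 91, 1191]);
translate([264, 366, 299]) cube([1411, 91, 63]);
translate([264, 366, 961]) cube([1411, 91, 63]);
translate([391, 457, 82]) cube([87, 17, 1132]);
translate([605, 457, 82]) cube([87, 17, 1132]);
translate([819, 457, 82]) cube([87, 17, 1132]);
translate([1033, 457, 82]) cube([87, 17, 1132]);
translate([1247, 457, 82]) cube([87, 17, 1132]);
translate([1461, 457, 82]) cube([87, 17, 1132]);


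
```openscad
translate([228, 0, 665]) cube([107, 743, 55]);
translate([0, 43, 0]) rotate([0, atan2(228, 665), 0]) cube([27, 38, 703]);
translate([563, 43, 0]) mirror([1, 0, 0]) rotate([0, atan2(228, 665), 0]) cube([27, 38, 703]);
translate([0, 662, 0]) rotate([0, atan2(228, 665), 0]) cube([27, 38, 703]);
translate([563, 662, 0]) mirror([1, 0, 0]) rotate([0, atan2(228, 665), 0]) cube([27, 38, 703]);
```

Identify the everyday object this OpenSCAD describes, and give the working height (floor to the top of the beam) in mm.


A sawhorse. The overall height is 720 mm.

A beam across two mirrored pairs of raked legs — a sawhorse. The beam's underside is at z = 665 (matching the legs' vertical rise in atan2(228, 665)) and the beam is 55 mm tall, so its top is at 665 + 55 = 720 mm. The raked legs top out at the beam's underside, so that is the highest point.


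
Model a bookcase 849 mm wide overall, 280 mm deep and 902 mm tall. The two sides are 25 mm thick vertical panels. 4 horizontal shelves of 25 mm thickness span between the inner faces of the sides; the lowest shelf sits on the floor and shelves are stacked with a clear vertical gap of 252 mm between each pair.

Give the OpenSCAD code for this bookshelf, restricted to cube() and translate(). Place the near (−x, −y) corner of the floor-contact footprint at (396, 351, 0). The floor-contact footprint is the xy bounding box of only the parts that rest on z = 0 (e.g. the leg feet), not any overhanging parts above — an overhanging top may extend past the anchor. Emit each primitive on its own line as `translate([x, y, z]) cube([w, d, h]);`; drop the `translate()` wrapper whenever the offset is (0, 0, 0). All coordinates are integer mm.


translate([396, 351, 0]) cube([25, 280, 902]);
translate([1220, 351, 0]) cube([25, 280, 902]);
translate([421, 351, 0]) cube([799, 280, 25]);
translate([421, 351, 277]) cube([799, 280, 25]);
translate([421, 351, 554]) cube([799, 280, 25]);
translate([421, 351, 831]) cube([799, 280, 25]);


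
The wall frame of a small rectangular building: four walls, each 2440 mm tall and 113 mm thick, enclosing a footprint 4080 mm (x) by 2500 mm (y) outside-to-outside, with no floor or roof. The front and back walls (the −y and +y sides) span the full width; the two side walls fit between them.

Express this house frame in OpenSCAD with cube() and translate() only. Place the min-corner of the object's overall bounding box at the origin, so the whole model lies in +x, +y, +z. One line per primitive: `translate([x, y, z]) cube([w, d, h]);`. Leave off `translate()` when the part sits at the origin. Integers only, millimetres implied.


cube([4080, 113, 2440]);
translate([0, 2387, 0]) cube([4080, 113, 2440]);
translate([0, 113, 0]) cube([113, 2274, 2440]);
translate([3967, 113, 0]) cube([113, 2274, 2440]);


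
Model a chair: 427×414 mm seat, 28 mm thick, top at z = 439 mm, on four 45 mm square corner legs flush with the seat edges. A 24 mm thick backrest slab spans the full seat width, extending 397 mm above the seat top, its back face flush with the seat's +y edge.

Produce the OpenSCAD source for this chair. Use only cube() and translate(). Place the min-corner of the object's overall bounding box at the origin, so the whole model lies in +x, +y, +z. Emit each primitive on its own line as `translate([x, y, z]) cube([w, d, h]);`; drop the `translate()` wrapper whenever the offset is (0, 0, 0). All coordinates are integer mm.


// leg_h = 439 - 28 = 411
translate([0, 0, 411]) cube([427, 414, 28]);
cube([45, 45, 411]);
translate([382, 0, 0]) cube([45, 45, 411]);
translate([0, 369, 0]) cube([45, 45, 411]);
translate([382, 369, 0]) cube([45, 45, 411]);
translate([0, 390, 439]) cube([427, 24, 397]);


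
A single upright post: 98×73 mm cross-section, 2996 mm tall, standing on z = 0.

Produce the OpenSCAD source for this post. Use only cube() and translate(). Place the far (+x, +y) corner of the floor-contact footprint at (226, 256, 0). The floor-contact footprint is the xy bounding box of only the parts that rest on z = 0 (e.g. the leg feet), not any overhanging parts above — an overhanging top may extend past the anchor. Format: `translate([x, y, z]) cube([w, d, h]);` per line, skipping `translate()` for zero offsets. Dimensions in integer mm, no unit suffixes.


translate([128, 183, 0]) cube([98, 73, 2996]);


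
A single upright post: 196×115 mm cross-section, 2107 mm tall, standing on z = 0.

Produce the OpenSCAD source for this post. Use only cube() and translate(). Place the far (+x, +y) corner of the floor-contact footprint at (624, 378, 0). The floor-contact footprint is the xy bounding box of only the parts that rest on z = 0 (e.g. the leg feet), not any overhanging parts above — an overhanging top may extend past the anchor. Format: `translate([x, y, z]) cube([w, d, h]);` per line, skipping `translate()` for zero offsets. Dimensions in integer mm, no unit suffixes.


translate([428, 263, 0]) cube([196, 115, 2107]);


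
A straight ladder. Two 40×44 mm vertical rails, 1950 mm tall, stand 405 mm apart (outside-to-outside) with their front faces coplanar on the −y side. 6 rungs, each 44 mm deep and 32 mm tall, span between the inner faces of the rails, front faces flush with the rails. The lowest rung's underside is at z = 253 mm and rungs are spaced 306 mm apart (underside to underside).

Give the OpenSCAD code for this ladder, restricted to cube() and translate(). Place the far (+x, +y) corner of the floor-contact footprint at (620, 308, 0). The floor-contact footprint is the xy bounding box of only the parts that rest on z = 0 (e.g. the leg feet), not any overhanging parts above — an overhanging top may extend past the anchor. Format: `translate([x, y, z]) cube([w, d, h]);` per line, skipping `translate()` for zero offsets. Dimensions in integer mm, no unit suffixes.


translate([215, 264, 0]) cube([40, 44, 1950]);
translate([580, 264, 0]) cube([40, 44, 1950]);
translate([255, 264, 253]) cube([325, 44, 32]);
translate([255, 264, 559]) cube([325, 44, 32]);
translate([255, 264, 865]) cube([325, 44, 32]);
translate([255, 264, 1171]) cube([325, 44, 32]);
translate([255, 264, 1477]) cube([325, 44, 32]);
translate([255, 264, 1783]) cube([325, 44, 32]);


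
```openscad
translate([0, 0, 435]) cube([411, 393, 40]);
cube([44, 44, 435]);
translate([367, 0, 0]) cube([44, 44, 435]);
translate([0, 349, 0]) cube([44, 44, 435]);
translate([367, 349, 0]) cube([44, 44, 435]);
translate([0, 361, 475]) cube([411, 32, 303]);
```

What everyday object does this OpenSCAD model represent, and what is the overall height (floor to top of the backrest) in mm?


A chair. The overall height is 778 mm.

A slab on four corner posts with a tall panel at the back — a chair. The seat slab sits at z = 435 with thickness 40, and the 303 mm backrest starts at the seat top, so the overall height is 435 + 40 + 303 = 778 mm.


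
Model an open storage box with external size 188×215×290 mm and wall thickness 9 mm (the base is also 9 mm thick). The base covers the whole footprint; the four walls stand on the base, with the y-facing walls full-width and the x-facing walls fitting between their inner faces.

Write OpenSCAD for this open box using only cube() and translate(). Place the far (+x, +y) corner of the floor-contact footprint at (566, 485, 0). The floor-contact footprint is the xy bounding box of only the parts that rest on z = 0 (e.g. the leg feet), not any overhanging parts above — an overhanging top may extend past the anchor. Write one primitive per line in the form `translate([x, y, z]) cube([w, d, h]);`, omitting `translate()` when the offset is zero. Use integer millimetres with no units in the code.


translate([378, 270, 0]) cube([188, 215, 9]);
translate([378, 270, 9]) cube([188, 9, 281]);
translate([378, 476, 9]) cube([188, 9, 281]);
translate([378, 279, 9]) cube([9, 197, 281]);
translate([557, 279, 9]) cube([9, 197, 281]);


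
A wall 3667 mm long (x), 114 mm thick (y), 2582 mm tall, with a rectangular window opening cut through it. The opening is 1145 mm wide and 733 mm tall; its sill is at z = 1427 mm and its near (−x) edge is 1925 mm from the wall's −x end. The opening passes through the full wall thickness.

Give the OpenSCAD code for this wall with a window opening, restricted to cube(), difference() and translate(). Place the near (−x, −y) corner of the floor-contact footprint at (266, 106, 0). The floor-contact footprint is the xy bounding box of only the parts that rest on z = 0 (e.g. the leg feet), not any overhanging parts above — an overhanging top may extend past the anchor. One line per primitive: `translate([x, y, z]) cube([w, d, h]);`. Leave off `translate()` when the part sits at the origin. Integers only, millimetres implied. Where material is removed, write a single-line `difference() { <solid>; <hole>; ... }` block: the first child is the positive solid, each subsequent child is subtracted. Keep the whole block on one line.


difference() { translate([266, 106, 0]) cube([3667, 114, 2582]); translate([2191, 106, 1427]) cube([1145, 114, 733]); }


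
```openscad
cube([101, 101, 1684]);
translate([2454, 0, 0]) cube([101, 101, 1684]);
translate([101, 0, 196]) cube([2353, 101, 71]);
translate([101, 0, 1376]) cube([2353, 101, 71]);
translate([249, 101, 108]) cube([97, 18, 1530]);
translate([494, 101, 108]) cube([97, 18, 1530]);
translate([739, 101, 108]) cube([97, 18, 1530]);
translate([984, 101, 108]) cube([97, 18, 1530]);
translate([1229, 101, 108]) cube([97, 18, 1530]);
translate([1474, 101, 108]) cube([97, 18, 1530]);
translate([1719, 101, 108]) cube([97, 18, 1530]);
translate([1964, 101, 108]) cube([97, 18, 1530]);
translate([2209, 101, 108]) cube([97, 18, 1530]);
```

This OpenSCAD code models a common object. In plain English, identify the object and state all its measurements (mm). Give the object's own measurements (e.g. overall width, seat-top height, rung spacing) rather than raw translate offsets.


A fence section. Two 101×101 mm posts, 1684 mm tall, stand on the floor with a clear span of 2353 mm between their inner faces. Two horizontal rails of 101×71 mm section span the gap between the posts with their undersides at z = 196 mm and z = 1376 mm, flush with the posts' −y face. 9 pickets, each 97 mm wide, 18 mm thick and 1530 mm tall, are fixed to the +y face of the rails with their bottoms at z = 108 mm, spaced across the span with a 148 mm gap after the −x post and between neighbouring pickets and before the +x post.


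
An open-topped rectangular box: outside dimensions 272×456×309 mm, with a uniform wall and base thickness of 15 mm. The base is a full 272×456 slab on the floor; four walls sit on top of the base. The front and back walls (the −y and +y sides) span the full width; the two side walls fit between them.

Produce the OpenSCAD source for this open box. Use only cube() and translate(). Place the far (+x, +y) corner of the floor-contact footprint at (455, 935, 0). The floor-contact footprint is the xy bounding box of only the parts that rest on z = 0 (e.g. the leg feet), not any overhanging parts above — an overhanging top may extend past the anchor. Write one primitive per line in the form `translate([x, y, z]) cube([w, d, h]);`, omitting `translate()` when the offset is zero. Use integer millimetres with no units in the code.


translate([183, 479, 0]) cube([272, 456, 15]);
translate([183, 479, 15]) cube([272, 15, 294]);
translate([183, 920, 15]) cube([272, 15, 294]);
translate([183, 494, 15]) cube([15, 426, 294]);
translate([440, 494, 15]) cube([15, 426, 294]);
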